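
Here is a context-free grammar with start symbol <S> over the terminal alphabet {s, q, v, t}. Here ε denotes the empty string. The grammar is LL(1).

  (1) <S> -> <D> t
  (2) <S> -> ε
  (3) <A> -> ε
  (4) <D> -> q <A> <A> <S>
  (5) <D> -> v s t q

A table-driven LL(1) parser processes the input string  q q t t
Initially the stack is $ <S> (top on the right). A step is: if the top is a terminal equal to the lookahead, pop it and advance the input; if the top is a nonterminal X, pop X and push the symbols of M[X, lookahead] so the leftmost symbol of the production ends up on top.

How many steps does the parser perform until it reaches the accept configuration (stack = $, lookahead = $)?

      Stack                Input      Action
   1  $ <S>                q q t t $  expand <S> -> <D> t
   2  $ t <D>              q q t t $  expand <D> -> q <A> <A> <S>
   3  $ t <S> <A> <A> q    q q t t $  match q
   4  $ t <S> <A> <A>      q t t $    expand <A> -> ε
   5  $ t <S> <A>          q t t $    expand <A> -> ε
   6  $ t <S>              q t t $    expand <S> -> <D> t
   7  $ t t <D>            q t t $    expand <D> -> q <A> <A> <S>
   8  $ t t <S> <A> <A> q  q t t $    match q
   9  $ t t <S> <A> <A>    t t $      expand <A> -> ε
  10  $ t t <S> <A>        t t $      expand <A> -> ε
  11  $ t t <S>            t t $      expand <S> -> ε
  12  $ t t                t t $      match t
  13  $ t                  t $        match t
Accept reached after 13 steps.

13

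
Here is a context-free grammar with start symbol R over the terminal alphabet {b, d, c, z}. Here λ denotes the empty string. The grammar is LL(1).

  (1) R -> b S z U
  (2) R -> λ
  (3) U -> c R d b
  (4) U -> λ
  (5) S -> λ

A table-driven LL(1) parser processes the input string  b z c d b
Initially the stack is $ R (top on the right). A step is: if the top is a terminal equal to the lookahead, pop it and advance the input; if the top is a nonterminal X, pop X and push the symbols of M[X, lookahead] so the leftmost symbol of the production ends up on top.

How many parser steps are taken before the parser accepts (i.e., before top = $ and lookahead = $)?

     Stack      Input        Action
  1  $ R        b z c d b $  expand R -> b S z U
  2  $ U z S b  b z c d b $  match b
  3  $ U z S    z c d b $    expand S -> λ
  4  $ U z      z c d b $    match z
  5  $ U        c d b $      expand U -> c R d b
  6  $ b d R c  c d b $      match c
  7  $ b d R    d b $        expand R -> λ
  8  $ b d      d b $        match d
  9  $ b        b $          match b
Accept reached after 9 steps.

9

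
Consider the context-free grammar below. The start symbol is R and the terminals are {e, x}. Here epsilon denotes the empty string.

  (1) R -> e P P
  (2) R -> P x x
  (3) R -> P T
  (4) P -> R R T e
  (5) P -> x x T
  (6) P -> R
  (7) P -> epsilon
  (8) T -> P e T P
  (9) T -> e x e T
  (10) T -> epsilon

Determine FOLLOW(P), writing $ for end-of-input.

FIRST(R) = {epsilon, e, x}  (via P x x, P T)
FIRST(P) = {epsilon, e, x}  (via R R T e, R)
FIRST(T) = {epsilon, e, x}  (via P e T P)
FOLLOW(R) includes $ since R is the start symbol.
FOLLOW(R): in P->R R T e (occurrence 1), R is followed by R T e with FIRST {e, x}; in P->R R T e (occurrence 2), R is followed by T e with FIRST {e, x}; in P->R, the suffix after R is empty, so FOLLOW(R) ⊇ FOLLOW(P) = {$, e, x}. Thus FOLLOW(R) = {$, e, x}.
FOLLOW(P): in R->e P P (occurrence 1), P is followed by P with FIRST {epsilon, e, x}; in R->e P P (occurrence 1), the suffix after P is nullable, so FOLLOW(P) ⊇ FOLLOW(R) = {$, e, x}; in R->e P P (occurrence 2), the suffix after P is empty, so FOLLOW(P) ⊇ FOLLOW(R) = {$, e, x}; in R->P x x, P is followed by x x with FIRST {x}; in R->P T, P is followed by T with FIRST {epsilon, e, x}; in R->P T, the suffix after P is nullable, so FOLLOW(P) ⊇ FOLLOW(R) = {$, e, x}; in T->P e T P (occurrence 1), P is followed by e T P with FIRST {e}; in T->P e T P (occurrence 2), the suffix after P is empty, so FOLLOW(P) ⊇ FOLLOW(T) = {$, e, x}. Thus FOLLOW(P) = {$, e, x}.
FOLLOW(T): in R->P T, the suffix after T is empty, so FOLLOW(T) ⊇ FOLLOW(R) = {$, e, x}; in P->R R T e, T is followed by e with FIRST {e}; in P->x x T, the suffix after T is empty, so FOLLOW(T) ⊇ FOLLOW(P) = {$, e, x}; in T->P e T P, T is followed by P with FIRST {epsilon, e, x}; in T->P e T P, the suffix after T is nullable (adds nothing new); in T->e x e T, the suffix after T is empty (adds nothing new). Thus FOLLOW(T) = {$, e, x}.

{$, e, x}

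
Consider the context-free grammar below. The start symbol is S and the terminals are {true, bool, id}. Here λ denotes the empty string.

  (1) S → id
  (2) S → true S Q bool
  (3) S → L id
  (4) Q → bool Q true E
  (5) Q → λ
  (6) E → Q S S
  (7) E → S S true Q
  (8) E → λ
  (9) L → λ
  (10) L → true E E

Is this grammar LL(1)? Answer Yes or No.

FIRST(S) = {id, true}
FIRST(Q) = {λ, bool}
FIRST(E) = {λ, bool, id, true}
FIRST(L) = {λ, true}
FOLLOW(S) = {$, bool, id, true}
FOLLOW(Q) = {bool, id, true}
FOLLOW(E) = {bool, id, true}
FOLLOW(L) = {id}
Cell M[E, bool] receives both E → Q S S and E → λ — the grammar is not LL(1).

No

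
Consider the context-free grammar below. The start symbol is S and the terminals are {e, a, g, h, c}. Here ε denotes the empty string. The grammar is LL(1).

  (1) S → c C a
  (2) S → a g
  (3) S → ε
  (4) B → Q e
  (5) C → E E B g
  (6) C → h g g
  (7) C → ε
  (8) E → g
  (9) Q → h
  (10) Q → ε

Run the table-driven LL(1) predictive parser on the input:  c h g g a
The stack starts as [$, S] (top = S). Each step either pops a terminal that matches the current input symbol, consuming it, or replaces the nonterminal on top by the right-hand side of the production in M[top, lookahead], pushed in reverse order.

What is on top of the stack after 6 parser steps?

a

     Stack      Input        Action
  1  $ S        c h g g a $  expand S → c C a
  2  $ a C c    c h g g a $  match c
  3  $ a C      h g g a $    expand C → h g g
  4  $ a g g h  h g g a $    match h
  5  $ a g g    g g a $      match g
  6  $ a g      g a $        match g
Stack after step 6: $ a (top = a).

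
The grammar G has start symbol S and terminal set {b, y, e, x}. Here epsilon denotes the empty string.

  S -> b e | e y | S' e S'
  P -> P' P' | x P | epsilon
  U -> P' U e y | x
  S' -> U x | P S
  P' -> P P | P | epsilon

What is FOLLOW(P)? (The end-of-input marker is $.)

{b, e, x}

FIRST(S): from S->b e we get {b}; from S->e y we get {e}; from S->S' e S' we get {b, e, x}. So FIRST(S) = {b, e, x}.
FIRST(P): from P->P' P' we get {epsilon, x}; from P->x P we get {x}; from P->epsilon we get {epsilon}. So FIRST(P) = {epsilon, x}.
FIRST(P'): from P'->P P we get {epsilon, x}; from P'->P we get {epsilon, x}; from P'->epsilon we get {epsilon}. So FIRST(P') = {epsilon, x}.
FIRST(U): from U->P' U e y we get {x}; from U->x we get {x}. So FIRST(U) = {x}.
FIRST(S'): from S'->U x we get {x}; from S'->P S we get {b, e, x}. So FIRST(S') = {b, e, x}.
FOLLOW(S) includes $ since S is the start symbol.
FOLLOW(U): in U->P' U e y, U is followed by e y with FIRST {e}; in S'->U x, U is followed by x with FIRST {x}. Thus FOLLOW(U) = {e, x}.
FOLLOW(S): in S'->P S, the suffix after S is empty, so FOLLOW(S) ⊇ FOLLOW(S') = {$, e}. Thus FOLLOW(S) = {$, e}.
FOLLOW(S'): in S->S' e S' (occurrence 1), S' is followed by e S' with FIRST {e}; in S->S' e S' (occurrence 2), the suffix after S' is empty, so FOLLOW(S') ⊇ FOLLOW(S) = {$, e}. Thus FOLLOW(S') = {$, e}.
FOLLOW(P): in P->x P, the suffix after P is empty (adds nothing new); in S'->P S, P is followed by S with FIRST {b, e, x}; in P'->P P (occurrence 1), P is followed by P with FIRST {epsilon, x}; in P'->P P (occurrence 1), the suffix after P is nullable, so FOLLOW(P) ⊇ FOLLOW(P') = {b, e, x}; in P'->P P (occurrence 2), the suffix after P is empty, so FOLLOW(P) ⊇ FOLLOW(P') = {b, e, x}; in P'->P, the suffix after P is empty, so FOLLOW(P) ⊇ FOLLOW(P') = {b, e, x}. Thus FOLLOW(P) = {b, e, x}.
FOLLOW(P'): in P->P' P' (occurrence 1), P' is followed by P' with FIRST {epsilon, x}; in P->P' P' (occurrence 1), the suffix after P' is nullable, so FOLLOW(P') ⊇ FOLLOW(P) = {b, e, x}; in P->P' P' (occurrence 2), the suffix after P' is empty, so FOLLOW(P') ⊇ FOLLOW(P) = {b, e, x}; in U->P' U e y, P' is followed by U e y with FIRST {x}. Thus FOLLOW(P') = {b, e, x}.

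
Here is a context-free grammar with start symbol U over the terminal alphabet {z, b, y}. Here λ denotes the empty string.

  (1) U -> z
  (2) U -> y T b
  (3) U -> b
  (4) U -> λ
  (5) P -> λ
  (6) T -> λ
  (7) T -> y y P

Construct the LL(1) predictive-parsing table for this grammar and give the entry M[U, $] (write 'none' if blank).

FIRST(U): from U->z we get {z}; from U->y T b we get {y}; from U->b we get {b}; from U->λ we get {λ}. So FIRST(U) = {λ, b, y, z}.
FIRST(P): from P->λ we get {λ}. So FIRST(P) = {λ}.
FIRST(T): from T->λ we get {λ}; from T->y y P we get {y}. So FIRST(T) = {λ, y}.
FOLLOW(U) includes $ since U is the start symbol.
FOLLOW(U): U appears on no right-hand side. Thus FOLLOW(U) = {$}.
For U -> z: FIRST(z) = {z}, so it goes in M[U, t] for t ∈ {z}.
For U -> y T b: FIRST(y T b) = {y}, so it goes in M[U, t] for t ∈ {y}.
For U -> b: FIRST(b) = {b}, so it goes in M[U, t] for t ∈ {b}.
For U -> λ: FIRST(λ) = {λ}, so it goes in M[U, t] for t ∈ {}; since λ ∈ FIRST, also for every t ∈ FOLLOW(U) = {$}.

U -> λ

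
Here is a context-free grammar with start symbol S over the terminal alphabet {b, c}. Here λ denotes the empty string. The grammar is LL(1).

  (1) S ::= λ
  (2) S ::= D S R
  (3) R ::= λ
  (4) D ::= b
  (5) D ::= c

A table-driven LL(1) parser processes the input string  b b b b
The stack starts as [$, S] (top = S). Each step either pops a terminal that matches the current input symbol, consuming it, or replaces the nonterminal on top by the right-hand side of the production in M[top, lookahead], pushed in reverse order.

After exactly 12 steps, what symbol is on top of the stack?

S

step 1: stack=$ S  input=b b b b $  — expand S ::= D S R
step 2: stack=$ R S D  input=b b b b $  — expand D ::= b
step 3: stack=$ R S b  input=b b b b $  — match b
step 4: stack=$ R S  input=b b b $  — expand S ::= D S R
step 5: stack=$ R R S D  input=b b b $  — expand D ::= b
step 6: stack=$ R R S b  input=b b b $  — match b
step 7: stack=$ R R S  input=b b $  — expand S ::= D S R
step 8: stack=$ R R R S D  input=b b $  — expand D ::= b
step 9: stack=$ R R R S b  input=b b $  — match b
step 10: stack=$ R R R S  input=b $  — expand S ::= D S R
step 11: stack=$ R R R R S D  input=b $  — expand D ::= b
step 12: stack=$ R R R R S b  input=b $  — match b
Stack after step 12: $ R R R R S (top = S).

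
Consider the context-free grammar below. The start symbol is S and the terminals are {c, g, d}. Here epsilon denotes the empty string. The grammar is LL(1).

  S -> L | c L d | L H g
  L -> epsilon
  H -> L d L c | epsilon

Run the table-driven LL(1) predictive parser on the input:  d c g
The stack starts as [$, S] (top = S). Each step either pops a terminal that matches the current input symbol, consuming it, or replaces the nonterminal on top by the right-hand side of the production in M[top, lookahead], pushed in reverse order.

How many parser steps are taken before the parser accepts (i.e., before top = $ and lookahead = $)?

8

step 1: stack=$ S  input=d c g $  — expand S -> L H g
step 2: stack=$ g H L  input=d c g $  — expand L -> epsilon
step 3: stack=$ g H  input=d c g $  — expand H -> L d L c
step 4: stack=$ g c L d L  input=d c g $  — expand L -> epsilon
step 5: stack=$ g c L d  input=d c g $  — match d
step 6: stack=$ g c L  input=c g $  — expand L -> epsilon
step 7: stack=$ g c  input=c g $  — match c
step 8: stack=$ g  input=g $  — match g
Accept reached after 8 steps.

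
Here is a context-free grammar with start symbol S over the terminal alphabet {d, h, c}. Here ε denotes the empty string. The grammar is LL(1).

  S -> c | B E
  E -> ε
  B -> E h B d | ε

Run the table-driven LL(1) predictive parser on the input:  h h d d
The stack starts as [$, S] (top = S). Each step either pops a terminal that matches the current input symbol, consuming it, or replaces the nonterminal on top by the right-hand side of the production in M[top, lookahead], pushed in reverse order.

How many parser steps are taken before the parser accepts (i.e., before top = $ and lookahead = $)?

11

step 1: stack=$ S  input=h h d d $  — expand S -> B E
step 2: stack=$ E B  input=h h d d $  — expand B -> E h B d
step 3: stack=$ E d B h E  input=h h d d $  — expand E -> ε
step 4: stack=$ E d B h  input=h h d d $  — match h
step 5: stack=$ E d B  input=h d d $  — expand B -> E h B d
step 6: stack=$ E d d B h E  input=h d d $  — expand E -> ε
step 7: stack=$ E d d B h  input=h d d $  — match h
step 8: stack=$ E d d B  input=d d $  — expand B -> ε
step 9: stack=$ E d d  input=d d $  — match d
step 10: stack=$ E d  input=d $  — match d
step 11: stack=$ E  input=$  — expand E -> ε
Accept reached after 11 steps.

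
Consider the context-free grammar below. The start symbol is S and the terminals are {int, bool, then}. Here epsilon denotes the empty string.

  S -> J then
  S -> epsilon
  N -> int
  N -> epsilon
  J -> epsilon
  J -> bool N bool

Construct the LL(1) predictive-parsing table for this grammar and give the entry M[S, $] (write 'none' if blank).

FIRST(N) = {epsilon, int}
FIRST(J) = {epsilon, bool}
FIRST(S) = {epsilon, bool, then}  (via J then)
FOLLOW(S) includes $ since S is the start symbol.
FOLLOW(S): S appears on no right-hand side. Thus FOLLOW(S) = {$}.
For S -> J then: FIRST(J then) = {bool, then}, so it goes in M[S, t] for t ∈ {bool, then}.
For S -> epsilon: FIRST(epsilon) = {epsilon}, so it goes in M[S, t] for t ∈ {}; since epsilon ∈ FIRST, also for every t ∈ FOLLOW(S) = {$}.

S -> epsilon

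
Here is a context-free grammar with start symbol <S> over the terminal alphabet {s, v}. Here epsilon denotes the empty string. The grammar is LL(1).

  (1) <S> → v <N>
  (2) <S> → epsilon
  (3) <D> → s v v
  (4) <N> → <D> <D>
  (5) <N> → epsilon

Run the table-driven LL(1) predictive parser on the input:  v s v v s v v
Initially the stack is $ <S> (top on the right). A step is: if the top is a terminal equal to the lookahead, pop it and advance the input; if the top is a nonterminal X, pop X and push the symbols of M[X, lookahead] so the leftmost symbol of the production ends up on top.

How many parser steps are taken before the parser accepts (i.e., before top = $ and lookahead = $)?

      Stack        Input            Action
   1  $ <S>        v s v v s v v $  expand <S> → v <N>
   2  $ <N> v      v s v v s v v $  match v
   3  $ <N>        s v v s v v $    expand <N> → <D> <D>
   4  $ <D> <D>    s v v s v v $    expand <D> → s v v
   5  $ <D> v v s  s v v s v v $    match s
   6  $ <D> v v    v v s v v $      match v
   7  $ <D> v      v s v v $        match v
   8  $ <D>        s v v $          expand <D> → s v v
   9  $ v v s      s v v $          match s
  10  $ v v        v v $            match v
  11  $ v          v $              match v
Accept reached after 11 steps.

11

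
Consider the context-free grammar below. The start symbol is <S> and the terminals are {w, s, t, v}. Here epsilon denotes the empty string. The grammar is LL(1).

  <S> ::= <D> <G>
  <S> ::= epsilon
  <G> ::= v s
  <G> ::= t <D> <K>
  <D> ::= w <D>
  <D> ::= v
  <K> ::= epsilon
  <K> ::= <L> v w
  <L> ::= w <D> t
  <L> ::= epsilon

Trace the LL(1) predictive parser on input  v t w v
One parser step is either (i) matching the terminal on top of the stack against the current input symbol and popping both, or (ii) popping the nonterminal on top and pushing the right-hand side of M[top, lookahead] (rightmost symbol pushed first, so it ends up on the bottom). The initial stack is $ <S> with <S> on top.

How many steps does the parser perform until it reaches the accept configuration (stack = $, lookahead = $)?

10

step 1: stack=$ <S>  input=v t w v $  — expand <S> ::= <D> <G>
step 2: stack=$ <G> <D>  input=v t w v $  — expand <D> ::= v
step 3: stack=$ <G> v  input=v t w v $  — match v
step 4: stack=$ <G>  input=t w v $  — expand <G> ::= t <D> <K>
step 5: stack=$ <K> <D> t  input=t w v $  — match t
step 6: stack=$ <K> <D>  input=w v $  — expand <D> ::= w <D>
step 7: stack=$ <K> <D> w  input=w v $  — match w
step 8: stack=$ <K> <D>  input=v $  — expand <D> ::= v
step 9: stack=$ <K> v  input=v $  — match v
step 10: stack=$ <K>  input=$  — expand <K> ::= epsilon
Accept reached after 10 steps.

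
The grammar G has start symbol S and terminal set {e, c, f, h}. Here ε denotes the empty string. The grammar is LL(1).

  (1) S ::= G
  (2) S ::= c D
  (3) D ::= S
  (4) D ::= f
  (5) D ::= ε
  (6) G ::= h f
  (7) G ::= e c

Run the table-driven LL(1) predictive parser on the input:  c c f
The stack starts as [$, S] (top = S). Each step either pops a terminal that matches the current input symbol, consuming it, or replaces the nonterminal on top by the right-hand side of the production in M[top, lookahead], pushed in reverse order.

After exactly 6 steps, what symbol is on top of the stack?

     Stack  Input    Action
  1  $ S    c c f $  expand S ::= c D
  2  $ D c  c c f $  match c
  3  $ D    c f $    expand D ::= S
  4  $ S    c f $    expand S ::= c D
  5  $ D c  c f $    match c
  6  $ D    f $      expand D ::= f
Stack after step 6: $ f (top = f).

f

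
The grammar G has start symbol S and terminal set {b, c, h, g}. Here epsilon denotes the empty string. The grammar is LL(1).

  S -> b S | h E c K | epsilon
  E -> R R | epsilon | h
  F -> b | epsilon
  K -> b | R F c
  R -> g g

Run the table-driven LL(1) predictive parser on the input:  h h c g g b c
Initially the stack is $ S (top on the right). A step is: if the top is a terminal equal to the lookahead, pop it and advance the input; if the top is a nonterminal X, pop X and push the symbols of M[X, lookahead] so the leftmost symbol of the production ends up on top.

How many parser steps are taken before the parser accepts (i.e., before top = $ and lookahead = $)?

      Stack      Input            Action
   1  $ S        h h c g g b c $  expand S -> h E c K
   2  $ K c E h  h h c g g b c $  match h
   3  $ K c E    h c g g b c $    expand E -> h
   4  $ K c h    h c g g b c $    match h
   5  $ K c      c g g b c $      match c
   6  $ K        g g b c $        expand K -> R F c
   7  $ c F R    g g b c $        expand R -> g g
   8  $ c F g g  g g b c $        match g
   9  $ c F g    g b c $          match g
  10  $ c F      b c $            expand F -> b
  11  $ c b      b c $            match b
  12  $ c        c $              match c
Accept reached after 12 steps.

12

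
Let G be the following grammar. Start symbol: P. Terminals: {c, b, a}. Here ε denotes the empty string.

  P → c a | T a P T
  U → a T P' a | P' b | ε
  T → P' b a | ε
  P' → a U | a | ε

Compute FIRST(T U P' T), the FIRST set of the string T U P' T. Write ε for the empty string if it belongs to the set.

{ε, a, b}

FIRST(P') = {ε, a}
FIRST(U) = {ε, a, b}  (via P' b)
FIRST(T) = {ε, a, b}  (via P' b a)
FIRST(P) = {a, b, c}  (via T a P T)
FIRST(T U P' T): take FIRST of each symbol in turn, carrying on past any symbol whose FIRST contains ε; result {ε, a, b}.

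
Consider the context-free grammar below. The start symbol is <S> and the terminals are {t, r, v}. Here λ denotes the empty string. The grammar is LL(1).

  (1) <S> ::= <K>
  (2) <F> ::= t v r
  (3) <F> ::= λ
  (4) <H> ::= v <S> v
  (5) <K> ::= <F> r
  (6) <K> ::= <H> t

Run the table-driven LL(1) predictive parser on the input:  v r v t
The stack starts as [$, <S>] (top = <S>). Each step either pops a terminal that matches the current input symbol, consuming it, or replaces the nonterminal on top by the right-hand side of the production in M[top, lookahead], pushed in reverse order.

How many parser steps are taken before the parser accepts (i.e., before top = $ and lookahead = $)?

      Stack        Input      Action
   1  $ <S>        v r v t $  expand <S> ::= <K>
   2  $ <K>        v r v t $  expand <K> ::= <H> t
   3  $ t <H>      v r v t $  expand <H> ::= v <S> v
   4  $ t v <S> v  v r v t $  match v
   5  $ t v <S>    r v t $    expand <S> ::= <K>
   6  $ t v <K>    r v t $    expand <K> ::= <F> r
   7  $ t v r <F>  r v t $    expand <F> ::= λ
   8  $ t v r      r v t $    match r
   9  $ t v        v t $      match v
  10  $ t          t $        match t
Accept reached after 10 steps.

10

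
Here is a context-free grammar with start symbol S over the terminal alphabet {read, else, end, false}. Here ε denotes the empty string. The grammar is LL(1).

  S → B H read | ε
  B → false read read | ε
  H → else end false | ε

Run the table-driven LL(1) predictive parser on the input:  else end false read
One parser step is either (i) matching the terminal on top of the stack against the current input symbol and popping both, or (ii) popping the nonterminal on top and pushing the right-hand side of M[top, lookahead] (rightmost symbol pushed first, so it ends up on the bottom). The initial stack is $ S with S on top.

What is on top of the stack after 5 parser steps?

step 1: stack=$ S  input=else end false read $  — expand S → B H read
step 2: stack=$ read H B  input=else end false read $  — expand B → ε
step 3: stack=$ read H  input=else end false read $  — expand H → else end false
step 4: stack=$ read false end else  input=else end false read $  — match else
step 5: stack=$ read false end  input=end false read $  — match end
Stack after step 5: $ read false (top = false).

false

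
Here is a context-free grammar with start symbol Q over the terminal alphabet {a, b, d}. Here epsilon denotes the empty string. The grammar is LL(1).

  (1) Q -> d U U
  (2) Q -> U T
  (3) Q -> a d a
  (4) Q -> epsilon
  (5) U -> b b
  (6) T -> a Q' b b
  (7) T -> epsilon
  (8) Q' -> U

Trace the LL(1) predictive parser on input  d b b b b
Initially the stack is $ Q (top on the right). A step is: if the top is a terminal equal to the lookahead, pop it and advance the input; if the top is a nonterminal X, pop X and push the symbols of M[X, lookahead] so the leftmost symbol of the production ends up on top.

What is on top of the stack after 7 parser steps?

step 1: stack=$ Q  input=d b b b b $  — expand Q -> d U U
step 2: stack=$ U U d  input=d b b b b $  — match d
step 3: stack=$ U U  input=b b b b $  — expand U -> b b
step 4: stack=$ U b b  input=b b b b $  — match b
step 5: stack=$ U b  input=b b b $  — match b
step 6: stack=$ U  input=b b $  — expand U -> b b
step 7: stack=$ b b  input=b b $  — match b
Stack after step 7: $ b (top = b).

b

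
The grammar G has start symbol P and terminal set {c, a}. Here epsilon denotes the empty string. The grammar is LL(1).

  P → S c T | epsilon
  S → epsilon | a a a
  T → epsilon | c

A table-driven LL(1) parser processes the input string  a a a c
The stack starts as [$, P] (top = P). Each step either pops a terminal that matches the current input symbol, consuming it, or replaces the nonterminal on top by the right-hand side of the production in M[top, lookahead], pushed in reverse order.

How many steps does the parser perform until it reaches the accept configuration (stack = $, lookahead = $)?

     Stack        Input      Action
  1  $ P          a a a c $  expand P → S c T
  2  $ T c S      a a a c $  expand S → a a a
  3  $ T c a a a  a a a c $  match a
  4  $ T c a a    a a c $    match a
  5  $ T c a      a c $      match a
  6  $ T c        c $        match c
  7  $ T          $          expand T → epsilon
Accept reached after 7 steps.

7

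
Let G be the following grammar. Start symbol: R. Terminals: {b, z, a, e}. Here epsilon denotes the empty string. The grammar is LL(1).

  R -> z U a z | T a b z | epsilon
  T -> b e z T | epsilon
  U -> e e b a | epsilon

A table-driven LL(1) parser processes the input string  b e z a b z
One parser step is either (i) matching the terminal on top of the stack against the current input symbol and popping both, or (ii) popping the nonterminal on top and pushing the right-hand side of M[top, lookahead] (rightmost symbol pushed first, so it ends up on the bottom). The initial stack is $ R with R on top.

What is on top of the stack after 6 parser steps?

step 1: stack=$ R  input=b e z a b z $  — expand R -> T a b z
step 2: stack=$ z b a T  input=b e z a b z $  — expand T -> b e z T
step 3: stack=$ z b a T z e b  input=b e z a b z $  — match b
step 4: stack=$ z b a T z e  input=e z a b z $  — match e
step 5: stack=$ z b a T z  input=z a b z $  — match z
step 6: stack=$ z b a T  input=a b z $  — expand T -> epsilon
Stack after step 6: $ z b a (top = a).

a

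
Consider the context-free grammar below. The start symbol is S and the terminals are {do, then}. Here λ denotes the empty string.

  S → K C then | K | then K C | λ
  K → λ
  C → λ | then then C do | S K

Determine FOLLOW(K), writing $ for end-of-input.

FIRST(K) = {λ}
FIRST(S) = {λ, then}  (via K C then, K)
FIRST(C) = {λ, then}  (via S K)
FOLLOW(S) includes $ since S is the start symbol.
FOLLOW(S): in C→S K, S is followed by K with FIRST {λ}; in C→S K, the suffix after S is nullable, so FOLLOW(S) ⊇ FOLLOW(C) = {$, do, then}. Thus FOLLOW(S) = {$, do, then}.
FOLLOW(C): in S→K C then, C is followed by then with FIRST {then}; in S→then K C, the suffix after C is empty, so FOLLOW(C) ⊇ FOLLOW(S) = {$, do, then}; in C→then then C do, C is followed by do with FIRST {do}. Thus FOLLOW(C) = {$, do, then}.
FOLLOW(K): in S→K C then, K is followed by C then with FIRST {then}; in S→K, the suffix after K is empty, so FOLLOW(K) ⊇ FOLLOW(S) = {$, do, then}; in S→then K C, K is followed by C with FIRST {λ, then}; in S→then K C, the suffix after K is nullable, so FOLLOW(K) ⊇ FOLLOW(S) = {$, do, then}; in C→S K, the suffix after K is empty, so FOLLOW(K) ⊇ FOLLOW(C) = {$, do, then}. Thus FOLLOW(K) = {$, do, then}.

{$, do, then}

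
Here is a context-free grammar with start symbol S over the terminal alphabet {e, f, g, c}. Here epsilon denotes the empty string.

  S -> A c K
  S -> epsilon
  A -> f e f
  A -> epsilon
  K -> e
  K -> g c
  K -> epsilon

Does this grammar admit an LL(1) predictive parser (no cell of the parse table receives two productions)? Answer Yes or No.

FIRST(S) = {epsilon, c, f}
FIRST(A) = {epsilon, f}
FIRST(K) = {epsilon, e, g}
FOLLOW(S) = {$}
FOLLOW(A) = {c}
FOLLOW(K) = {$}
Each cell of M receives at most one production.

Yes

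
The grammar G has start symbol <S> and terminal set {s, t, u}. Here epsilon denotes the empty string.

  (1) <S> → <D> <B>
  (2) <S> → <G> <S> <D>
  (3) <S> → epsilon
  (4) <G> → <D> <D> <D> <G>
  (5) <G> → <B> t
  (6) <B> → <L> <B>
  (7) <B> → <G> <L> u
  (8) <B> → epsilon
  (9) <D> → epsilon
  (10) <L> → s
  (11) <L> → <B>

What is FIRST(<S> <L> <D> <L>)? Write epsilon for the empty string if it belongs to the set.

FIRST(<D>): from <D>→epsilon we get {epsilon}. So FIRST(<D>) = {epsilon}.
FIRST(<S>): from <S>→<D> <B> we get {epsilon, s, t}; from <S>→<G> <S> <D> we get {s, t}; from <S>→epsilon we get {epsilon}. So FIRST(<S>) = {epsilon, s, t}.
FIRST(<G>): from <G>→<D> <D> <D> <G> we get {s, t}; from <G>→<B> t we get {s, t}. So FIRST(<G>) = {s, t}.
FIRST(<B>): from <B>→<L> <B> we get {epsilon, s, t}; from <B>→<G> <L> u we get {s, t}; from <B>→epsilon we get {epsilon}. So FIRST(<B>) = {epsilon, s, t}.
FIRST(<L>): from <L>→s we get {s}; from <L>→<B> we get {epsilon, s, t}. So FIRST(<L>) = {epsilon, s, t}.
FIRST(<S> <L> <D> <L>): take FIRST of each symbol in turn, carrying on past any symbol whose FIRST contains epsilon; result {epsilon, s, t}.

{epsilon, s, t}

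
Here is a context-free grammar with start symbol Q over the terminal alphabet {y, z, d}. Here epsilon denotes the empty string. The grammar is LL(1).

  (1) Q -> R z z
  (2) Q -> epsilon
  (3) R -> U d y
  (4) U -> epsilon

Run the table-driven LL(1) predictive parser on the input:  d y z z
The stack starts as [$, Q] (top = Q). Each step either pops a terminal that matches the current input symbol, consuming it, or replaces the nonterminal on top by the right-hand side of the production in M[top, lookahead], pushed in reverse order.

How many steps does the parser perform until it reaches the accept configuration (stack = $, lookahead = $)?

     Stack        Input      Action
  1  $ Q          d y z z $  expand Q -> R z z
  2  $ z z R      d y z z $  expand R -> U d y
  3  $ z z y d U  d y z z $  expand U -> epsilon
  4  $ z z y d    d y z z $  match d
  5  $ z z y      y z z $    match y
  6  $ z z        z z $      match z
  7  $ z          z $        match z
Accept reached after 7 steps.

7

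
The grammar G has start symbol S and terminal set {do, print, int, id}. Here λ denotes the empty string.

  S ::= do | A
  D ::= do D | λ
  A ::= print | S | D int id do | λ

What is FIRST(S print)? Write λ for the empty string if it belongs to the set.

{do, int, print}

FIRST(D) = {λ, do}
FIRST(S) = {λ, do, int, print}  (via A)
FIRST(A) = {λ, do, int, print}  (via S, D int id do)
FIRST(S print): take FIRST of each symbol in turn, carrying on past any symbol whose FIRST contains λ; result {do, int, print}.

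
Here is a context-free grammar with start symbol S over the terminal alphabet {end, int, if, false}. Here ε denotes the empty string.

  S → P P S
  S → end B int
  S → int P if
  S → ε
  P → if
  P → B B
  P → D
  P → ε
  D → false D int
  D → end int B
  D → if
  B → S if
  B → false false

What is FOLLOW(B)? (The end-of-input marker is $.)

{$, end, false, if, int}

FIRST(D): from D→false D int we get {false}; from D→end int B we get {end}; from D→if we get {if}. So FIRST(D) = {end, false, if}.
FIRST(S): from S→P P S we get {ε, end, false, if, int}; from S→end B int we get {end}; from S→int P if we get {int}; from S→ε we get {ε}. So FIRST(S) = {ε, end, false, if, int}.
FIRST(B): from B→S if we get {end, false, if, int}; from B→false false we get {false}. So FIRST(B) = {end, false, if, int}.
FIRST(P): from P→if we get {if}; from P→B B we get {end, false, if, int}; from P→D we get {end, false, if}; from P→ε we get {ε}. So FIRST(P) = {ε, end, false, if, int}.
FOLLOW(S) includes $ since S is the start symbol.
FOLLOW(S): in S→P P S, the suffix after S is empty (adds nothing new); in B→S if, S is followed by if with FIRST {if}. Thus FOLLOW(S) = {$, if}.
FOLLOW(P): in S→P P S (occurrence 1), P is followed by P S with FIRST {ε, end, false, if, int}; in S→P P S (occurrence 1), the suffix after P is nullable, so FOLLOW(P) ⊇ FOLLOW(S) = {$, if}; in S→P P S (occurrence 2), P is followed by S with FIRST {ε, end, false, if, int}; in S→P P S (occurrence 2), the suffix after P is nullable, so FOLLOW(P) ⊇ FOLLOW(S) = {$, if}; in S→int P if, P is followed by if with FIRST {if}. Thus FOLLOW(P) = {$, end, false, if, int}.
FOLLOW(D): in P→D, the suffix after D is empty, so FOLLOW(D) ⊇ FOLLOW(P) = {$, end, false, if, int}; in D→false D int, D is followed by int with FIRST {int}. Thus FOLLOW(D) = {$, end, false, if, int}.
FOLLOW(B): in S→end B int, B is followed by int with FIRST {int}; in P→B B (occurrence 1), B is followed by B with FIRST {end, false, if, int}; in P→B B (occurrence 2), the suffix after B is empty, so FOLLOW(B) ⊇ FOLLOW(P) = {$, end, false, if, int}; in D→end int B, the suffix after B is empty, so FOLLOW(B) ⊇ FOLLOW(D) = {$, end, false, if, int}. Thus FOLLOW(B) = {$, end, false, if, int}.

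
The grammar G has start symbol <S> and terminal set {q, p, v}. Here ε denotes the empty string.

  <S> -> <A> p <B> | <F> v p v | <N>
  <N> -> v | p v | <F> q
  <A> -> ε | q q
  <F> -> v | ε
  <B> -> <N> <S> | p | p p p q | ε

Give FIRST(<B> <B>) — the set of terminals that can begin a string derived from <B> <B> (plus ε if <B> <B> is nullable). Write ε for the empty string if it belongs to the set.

FIRST(<A>) = {ε, q}
FIRST(<F>) = {ε, v}
FIRST(<N>) = {p, q, v}  (via <F> q)
FIRST(<S>) = {p, q, v}  (via <A> p <B>, <F> v p v, <N>)
FIRST(<B>) = {ε, p, q, v}  (via <N> <S>)
FIRST(<B> <B>): take FIRST of each symbol in turn, carrying on past any symbol whose FIRST contains ε; result {ε, p, q, v}.

{ε, p, q, v}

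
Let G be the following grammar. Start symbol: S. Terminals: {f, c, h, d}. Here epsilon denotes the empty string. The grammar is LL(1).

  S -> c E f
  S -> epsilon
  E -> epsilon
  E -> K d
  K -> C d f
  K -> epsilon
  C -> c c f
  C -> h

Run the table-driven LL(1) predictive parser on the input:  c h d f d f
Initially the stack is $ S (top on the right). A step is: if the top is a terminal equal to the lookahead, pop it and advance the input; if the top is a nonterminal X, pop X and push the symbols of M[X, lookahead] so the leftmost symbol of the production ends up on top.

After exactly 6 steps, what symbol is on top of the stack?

d

step 1: stack=$ S  input=c h d f d f $  — expand S -> c E f
step 2: stack=$ f E c  input=c h d f d f $  — match c
step 3: stack=$ f E  input=h d f d f $  — expand E -> K d
step 4: stack=$ f d K  input=h d f d f $  — expand K -> C d f
step 5: stack=$ f d f d C  input=h d f d f $  — expand C -> h
step 6: stack=$ f d f d h  input=h d f d f $  — match h
Stack after step 6: $ f d f d (top = d).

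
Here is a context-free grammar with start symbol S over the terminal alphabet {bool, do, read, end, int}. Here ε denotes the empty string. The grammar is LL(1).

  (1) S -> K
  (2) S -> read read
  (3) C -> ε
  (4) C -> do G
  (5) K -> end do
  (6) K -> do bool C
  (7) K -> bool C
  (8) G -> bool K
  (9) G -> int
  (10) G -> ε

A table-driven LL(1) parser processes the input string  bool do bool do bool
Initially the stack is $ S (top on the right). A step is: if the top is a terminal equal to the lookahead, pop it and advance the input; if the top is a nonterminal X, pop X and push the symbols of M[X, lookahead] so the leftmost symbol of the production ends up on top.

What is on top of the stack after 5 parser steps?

     Stack     Input                   Action
  1  $ S       bool do bool do bool $  expand S -> K
  2  $ K       bool do bool do bool $  expand K -> bool C
  3  $ C bool  bool do bool do bool $  match bool
  4  $ C       do bool do bool $       expand C -> do G
  5  $ G do    do bool do bool $       match do
Stack after step 5: $ G (top = G).

G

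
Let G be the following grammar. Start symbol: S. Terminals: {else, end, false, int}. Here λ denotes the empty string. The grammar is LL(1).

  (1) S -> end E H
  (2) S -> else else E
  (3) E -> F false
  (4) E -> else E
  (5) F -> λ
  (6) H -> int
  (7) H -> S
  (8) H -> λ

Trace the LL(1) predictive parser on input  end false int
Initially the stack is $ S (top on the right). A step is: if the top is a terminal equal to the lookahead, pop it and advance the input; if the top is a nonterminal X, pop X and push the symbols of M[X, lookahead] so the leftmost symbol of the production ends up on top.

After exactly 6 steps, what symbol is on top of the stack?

int

step 1: stack=$ S  input=end false int $  — expand S -> end E H
step 2: stack=$ H E end  input=end false int $  — match end
step 3: stack=$ H E  input=false int $  — expand E -> F false
step 4: stack=$ H false F  input=false int $  — expand F -> λ
step 5: stack=$ H false  input=false int $  — match false
step 6: stack=$ H  input=int $  — expand H -> int
Stack after step 6: $ int (top = int).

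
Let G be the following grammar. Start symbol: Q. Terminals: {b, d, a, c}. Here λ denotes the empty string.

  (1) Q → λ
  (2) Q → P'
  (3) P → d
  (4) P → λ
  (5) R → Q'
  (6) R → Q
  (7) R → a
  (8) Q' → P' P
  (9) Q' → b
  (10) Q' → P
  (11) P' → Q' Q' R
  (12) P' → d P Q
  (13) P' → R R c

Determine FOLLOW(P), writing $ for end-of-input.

{$, a, b, c, d}

FIRST(P): from P→d we get {d}; from P→λ we get {λ}. So FIRST(P) = {λ, d}.
FIRST(Q): from Q→λ we get {λ}; from Q→P' we get {λ, a, b, c, d}. So FIRST(Q) = {λ, a, b, c, d}.
FIRST(R): from R→Q' we get {λ, a, b, c, d}; from R→Q we get {λ, a, b, c, d}; from R→a we get {a}. So FIRST(R) = {λ, a, b, c, d}.
FIRST(Q'): from Q'→P' P we get {λ, a, b, c, d}; from Q'→b we get {b}; from Q'→P we get {λ, d}. So FIRST(Q') = {λ, a, b, c, d}.
FIRST(P'): from P'→Q' Q' R we get {λ, a, b, c, d}; from P'→d P Q we get {d}; from P'→R R c we get {a, b, c, d}. So FIRST(P') = {λ, a, b, c, d}.
FOLLOW(Q) includes $ since Q is the start symbol.
FOLLOW(Q): in R→Q, the suffix after Q is empty, so FOLLOW(Q) ⊇ FOLLOW(R) = {$, a, b, c, d}; in P'→d P Q, the suffix after Q is empty, so FOLLOW(Q) ⊇ FOLLOW(P') = {$, a, b, c, d}. Thus FOLLOW(Q) = {$, a, b, c, d}.
FOLLOW(P): in Q'→P' P, the suffix after P is empty, so FOLLOW(P) ⊇ FOLLOW(Q') = {$, a, b, c, d}; in Q'→P, the suffix after P is empty, so FOLLOW(P) ⊇ FOLLOW(Q') = {$, a, b, c, d}; in P'→d P Q, P is followed by Q with FIRST {λ, a, b, c, d}; in P'→d P Q, the suffix after P is nullable, so FOLLOW(P) ⊇ FOLLOW(P') = {$, a, b, c, d}. Thus FOLLOW(P) = {$, a, b, c, d}.
FOLLOW(R): in P'→Q' Q' R, the suffix after R is empty, so FOLLOW(R) ⊇ FOLLOW(P') = {$, a, b, c, d}; in P'→R R c (occurrence 1), R is followed by R c with FIRST {a, b, c, d}; in P'→R R c (occurrence 2), R is followed by c with FIRST {c}. Thus FOLLOW(R) = {$, a, b, c, d}.
FOLLOW(Q'): in R→Q', the suffix after Q' is empty, so FOLLOW(Q') ⊇ FOLLOW(R) = {$, a, b, c, d}; in P'→Q' Q' R (occurrence 1), Q' is followed by Q' R with FIRST {λ, a, b, c, d}; in P'→Q' Q' R (occurrence 1), the suffix after Q' is nullable, so FOLLOW(Q') ⊇ FOLLOW(P') = {$, a, b, c, d}; in P'→Q' Q' R (occurrence 2), Q' is followed by R with FIRST {λ, a, b, c, d}; in P'→Q' Q' R (occurrence 2), the suffix after Q' is nullable, so FOLLOW(Q') ⊇ FOLLOW(P') = {$, a, b, c, d}. Thus FOLLOW(Q') = {$, a, b, c, d}.
FOLLOW(P'): in Q→P', the suffix after P' is empty, so FOLLOW(P') ⊇ FOLLOW(Q) = {$, a, b, c, d}; in Q'→P' P, P' is followed by P with FIRST {λ, d}; in Q'→P' P, the suffix after P' is nullable, so FOLLOW(P') ⊇ FOLLOW(Q') = {$, a, b, c, d}. Thus FOLLOW(P') = {$, a, b, c, d}.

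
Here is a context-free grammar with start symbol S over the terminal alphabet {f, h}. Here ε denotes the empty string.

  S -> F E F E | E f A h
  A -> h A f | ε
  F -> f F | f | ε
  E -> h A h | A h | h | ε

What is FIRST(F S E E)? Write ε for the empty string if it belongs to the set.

FIRST(A): from A->h A f we get {h}; from A->ε we get {ε}. So FIRST(A) = {ε, h}.
FIRST(F): from F->f F we get {f}; from F->f we get {f}; from F->ε we get {ε}. So FIRST(F) = {ε, f}.
FIRST(E): from E->h A h we get {h}; from E->A h we get {h}; from E->h we get {h}; from E->ε we get {ε}. So FIRST(E) = {ε, h}.
FIRST(S): from S->F E F E we get {ε, f, h}; from S->E f A h we get {f, h}. So FIRST(S) = {ε, f, h}.
FIRST(F S E E): take FIRST of each symbol in turn, carrying on past any symbol whose FIRST contains ε; result {ε, f, h}.

{ε, f, h}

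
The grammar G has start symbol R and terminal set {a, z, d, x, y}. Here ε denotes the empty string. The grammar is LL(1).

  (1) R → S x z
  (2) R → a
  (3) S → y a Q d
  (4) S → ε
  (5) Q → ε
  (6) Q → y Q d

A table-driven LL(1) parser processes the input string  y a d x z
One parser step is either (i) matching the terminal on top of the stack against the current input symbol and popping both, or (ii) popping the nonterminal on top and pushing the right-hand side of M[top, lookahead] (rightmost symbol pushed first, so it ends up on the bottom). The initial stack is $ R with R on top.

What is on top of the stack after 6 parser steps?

step 1: stack=$ R  input=y a d x z $  — expand R → S x z
step 2: stack=$ z x S  input=y a d x z $  — expand S → y a Q d
step 3: stack=$ z x d Q a y  input=y a d x z $  — match y
step 4: stack=$ z x d Q a  input=a d x z $  — match a
step 5: stack=$ z x d Q  input=d x z $  — expand Q → ε
step 6: stack=$ z x d  input=d x z $  — match d
Stack after step 6: $ z x (top = x).

x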